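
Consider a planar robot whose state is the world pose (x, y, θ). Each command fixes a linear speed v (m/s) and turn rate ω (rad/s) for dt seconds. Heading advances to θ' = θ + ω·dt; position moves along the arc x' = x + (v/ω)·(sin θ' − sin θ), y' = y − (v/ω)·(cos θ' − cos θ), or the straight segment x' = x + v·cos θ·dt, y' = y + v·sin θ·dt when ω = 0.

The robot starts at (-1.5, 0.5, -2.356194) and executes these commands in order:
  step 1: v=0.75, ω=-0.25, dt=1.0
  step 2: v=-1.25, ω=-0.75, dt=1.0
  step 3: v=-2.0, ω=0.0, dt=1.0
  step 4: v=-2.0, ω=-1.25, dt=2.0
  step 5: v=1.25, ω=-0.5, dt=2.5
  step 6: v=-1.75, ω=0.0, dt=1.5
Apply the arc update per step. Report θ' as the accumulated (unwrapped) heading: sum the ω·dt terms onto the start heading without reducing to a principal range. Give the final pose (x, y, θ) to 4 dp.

(2.4737, -1.8603, -7.1062)

step 1: θ'=-2.6062 (R=-3.0000) → pose (-2.0908, 0.0411, -2.6062)
step 2: θ'=-3.3562 (R=1.6667) → pose (-0.8855, 0.2361, -3.3562)
step 3: θ'=-3.3562 (straight) → pose (1.0686, -0.1898, -3.3562)
step 4: θ'=-5.8562 (R=1.6000) → pose (1.3905, -3.2094, -5.8562)
step 5: θ'=-7.1062 (R=-2.5000) → pose (4.2588, -3.7849, -7.1062)
step 6: θ'=-7.1062 (straight) → pose (2.4737, -1.8603, -7.1062)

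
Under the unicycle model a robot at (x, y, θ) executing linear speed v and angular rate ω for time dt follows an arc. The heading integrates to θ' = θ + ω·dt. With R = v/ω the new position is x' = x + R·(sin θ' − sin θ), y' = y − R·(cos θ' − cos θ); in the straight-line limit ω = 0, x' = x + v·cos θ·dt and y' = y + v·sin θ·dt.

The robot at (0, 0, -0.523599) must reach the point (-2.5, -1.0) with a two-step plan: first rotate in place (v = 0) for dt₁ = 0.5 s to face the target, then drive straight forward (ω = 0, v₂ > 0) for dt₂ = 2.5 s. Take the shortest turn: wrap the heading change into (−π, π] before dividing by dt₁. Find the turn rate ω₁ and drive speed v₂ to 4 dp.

heading to target = atan2(-1−0, -2.5−0) = -2.7611
Δθ = wrap(-2.7611 − -0.5236) = -2.2375; ω₁ = Δθ/dt₁ = -4.4750
distance = √((-2.5−0)² + (-1−0)²) = 2.6926; v₂ = distance/dt₂ = 1.0770

ω₁ = -4.4750, v₂ = 1.0770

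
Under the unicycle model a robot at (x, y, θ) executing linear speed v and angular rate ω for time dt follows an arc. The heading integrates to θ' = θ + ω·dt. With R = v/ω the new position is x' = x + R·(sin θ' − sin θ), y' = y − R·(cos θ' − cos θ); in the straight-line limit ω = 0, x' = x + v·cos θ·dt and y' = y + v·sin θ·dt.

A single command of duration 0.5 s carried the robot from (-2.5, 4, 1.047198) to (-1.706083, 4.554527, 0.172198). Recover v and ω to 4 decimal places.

Δθ = 0.172198 − 1.047198 = -0.875000
ω = Δθ/dt = -0.875000/0.5 = -1.7500
R = Δx/(sin θ' − sin θ) = -1.1429
v = R·ω = -1.1429·-1.7500 = 2.0000

v = 2.0000, ω = -1.7500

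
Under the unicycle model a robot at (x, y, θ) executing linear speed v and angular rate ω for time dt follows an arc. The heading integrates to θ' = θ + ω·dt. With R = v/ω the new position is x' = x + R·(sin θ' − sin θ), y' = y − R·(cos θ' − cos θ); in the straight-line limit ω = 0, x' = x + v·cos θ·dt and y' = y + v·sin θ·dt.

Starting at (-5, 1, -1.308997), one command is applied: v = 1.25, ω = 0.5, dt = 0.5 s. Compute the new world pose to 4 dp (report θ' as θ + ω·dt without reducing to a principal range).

(-4.7648, 0.4227, -1.0590)

θ' = -1.3090 + 0.5·0.5 = -1.0590
R = v/ω = 1.25/0.5 = 2.5000
x' = -5 + 2.5000·(sin -1.0590 − sin -1.3090) = -4.7648
y' = 1 − 2.5000·(cos -1.0590 − cos -1.3090) = 0.4227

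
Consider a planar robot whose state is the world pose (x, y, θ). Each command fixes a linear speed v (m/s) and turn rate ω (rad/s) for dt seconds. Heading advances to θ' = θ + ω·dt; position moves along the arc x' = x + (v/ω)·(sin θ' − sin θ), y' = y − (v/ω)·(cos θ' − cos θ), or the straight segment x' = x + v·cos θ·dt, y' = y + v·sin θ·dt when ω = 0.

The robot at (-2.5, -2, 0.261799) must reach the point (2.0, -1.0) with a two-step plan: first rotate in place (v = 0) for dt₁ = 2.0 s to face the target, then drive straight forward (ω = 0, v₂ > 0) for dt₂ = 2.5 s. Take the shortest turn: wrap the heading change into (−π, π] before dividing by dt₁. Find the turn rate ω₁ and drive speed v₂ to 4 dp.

heading to target = atan2(-1−-2, 2−-2.5) = 0.2187
Δθ = wrap(0.2187 − 0.2618) = -0.0431; ω₁ = Δθ/dt₁ = -0.0216
distance = √((2−-2.5)² + (-1−-2)²) = 4.6098; v₂ = distance/dt₂ = 1.8439

ω₁ = -0.0216, v₂ = 1.8439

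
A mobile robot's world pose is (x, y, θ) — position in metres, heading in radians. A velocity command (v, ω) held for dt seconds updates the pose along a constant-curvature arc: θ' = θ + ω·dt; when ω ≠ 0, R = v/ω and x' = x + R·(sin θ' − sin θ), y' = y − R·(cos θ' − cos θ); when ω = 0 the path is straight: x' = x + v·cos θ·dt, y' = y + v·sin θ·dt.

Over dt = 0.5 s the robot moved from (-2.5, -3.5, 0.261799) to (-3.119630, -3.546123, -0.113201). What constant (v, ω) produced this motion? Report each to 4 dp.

v = -1.2500, ω = -0.7500

Δθ = -0.113201 − 0.261799 = -0.375000
ω = Δθ/dt = -0.375000/0.5 = -0.7500
R = Δx/(sin θ' − sin θ) = 1.6667
v = R·ω = 1.6667·-0.7500 = -1.2500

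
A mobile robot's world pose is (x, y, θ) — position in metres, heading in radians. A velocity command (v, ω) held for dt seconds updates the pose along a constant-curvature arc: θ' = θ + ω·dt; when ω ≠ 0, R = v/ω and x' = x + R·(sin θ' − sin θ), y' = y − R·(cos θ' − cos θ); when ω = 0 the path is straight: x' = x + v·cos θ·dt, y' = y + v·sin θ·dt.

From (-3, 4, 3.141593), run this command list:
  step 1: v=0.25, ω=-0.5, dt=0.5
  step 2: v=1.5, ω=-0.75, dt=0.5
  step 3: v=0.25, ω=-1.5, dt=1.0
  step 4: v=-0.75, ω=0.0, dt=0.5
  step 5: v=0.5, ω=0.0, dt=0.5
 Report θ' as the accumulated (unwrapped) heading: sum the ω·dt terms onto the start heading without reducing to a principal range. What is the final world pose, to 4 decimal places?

step 1: θ'=2.8916 (R=-0.5000) → pose (-3.1237, 4.0155, 2.8916)
step 2: θ'=2.5166 (R=-2.0000) → pose (-3.7991, 4.3314, 2.5166)
step 3: θ'=1.0166 (R=-0.1667) → pose (-3.8433, 4.5543, 1.0166)
step 4: θ'=1.0166 (straight) → pose (-4.0406, 4.2354, 1.0166)
step 5: θ'=1.0166 (straight) → pose (-3.9091, 4.4480, 1.0166)

(-3.9091, 4.4480, 1.0166)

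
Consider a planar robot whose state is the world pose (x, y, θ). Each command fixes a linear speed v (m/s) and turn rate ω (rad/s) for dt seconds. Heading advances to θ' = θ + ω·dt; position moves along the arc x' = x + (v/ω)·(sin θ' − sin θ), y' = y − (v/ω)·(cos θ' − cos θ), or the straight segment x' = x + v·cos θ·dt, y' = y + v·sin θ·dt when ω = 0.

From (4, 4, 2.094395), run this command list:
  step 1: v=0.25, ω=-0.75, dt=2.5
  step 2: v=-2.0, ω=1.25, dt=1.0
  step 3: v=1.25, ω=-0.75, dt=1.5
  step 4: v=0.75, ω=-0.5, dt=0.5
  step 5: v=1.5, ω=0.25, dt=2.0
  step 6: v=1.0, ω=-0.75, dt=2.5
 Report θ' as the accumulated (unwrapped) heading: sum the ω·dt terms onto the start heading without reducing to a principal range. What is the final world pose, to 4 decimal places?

(9.2518, 4.8530, -1.2806)

step 1: θ'=0.2194 (R=-0.3333) → pose (4.2161, 4.4920, 0.2194)
step 2: θ'=1.4694 (R=-1.6000) → pose (2.9726, 3.0923, 1.4694)
step 3: θ'=0.3444 (R=-1.6667) → pose (4.0680, 4.4924, 0.3444)
step 4: θ'=0.0944 (R=-1.5000) → pose (4.4330, 4.5738, 0.0944)
step 5: θ'=0.5944 (R=6.0000) → pose (7.2275, 5.5762, 0.5944)
step 6: θ'=-1.2806 (R=-1.3333) → pose (9.2518, 4.8530, -1.2806)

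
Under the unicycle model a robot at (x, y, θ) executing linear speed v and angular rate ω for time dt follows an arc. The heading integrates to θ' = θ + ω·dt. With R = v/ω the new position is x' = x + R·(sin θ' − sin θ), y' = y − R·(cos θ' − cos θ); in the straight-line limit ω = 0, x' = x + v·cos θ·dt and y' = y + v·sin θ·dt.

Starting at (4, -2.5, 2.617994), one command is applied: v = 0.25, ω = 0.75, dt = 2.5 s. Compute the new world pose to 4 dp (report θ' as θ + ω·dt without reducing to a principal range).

(3.5080, -2.7161, 4.4930)

θ' = 2.6180 + 0.75·2.5 = 4.4930
R = v/ω = 0.25/0.75 = 0.3333
x' = 4 + 0.3333·(sin 4.4930 − sin 2.6180) = 3.5080
y' = -2.5 − 0.3333·(cos 4.4930 − cos 2.6180) = -2.7161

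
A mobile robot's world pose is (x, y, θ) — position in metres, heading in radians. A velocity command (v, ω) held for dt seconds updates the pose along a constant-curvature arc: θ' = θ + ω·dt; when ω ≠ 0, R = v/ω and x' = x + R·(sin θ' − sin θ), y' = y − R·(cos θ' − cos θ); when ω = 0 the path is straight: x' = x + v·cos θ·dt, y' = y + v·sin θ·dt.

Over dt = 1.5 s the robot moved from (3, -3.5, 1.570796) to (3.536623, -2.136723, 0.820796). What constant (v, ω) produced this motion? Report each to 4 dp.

Δθ = 0.820796 − 1.570796 = -0.750000
ω = Δθ/dt = -0.750000/1.5 = -0.5000
R = −Δy/(cos θ' − cos θ) = -2.0000
v = R·ω = -2.0000·-0.5000 = 1.0000

v = 1.0000, ω = -0.5000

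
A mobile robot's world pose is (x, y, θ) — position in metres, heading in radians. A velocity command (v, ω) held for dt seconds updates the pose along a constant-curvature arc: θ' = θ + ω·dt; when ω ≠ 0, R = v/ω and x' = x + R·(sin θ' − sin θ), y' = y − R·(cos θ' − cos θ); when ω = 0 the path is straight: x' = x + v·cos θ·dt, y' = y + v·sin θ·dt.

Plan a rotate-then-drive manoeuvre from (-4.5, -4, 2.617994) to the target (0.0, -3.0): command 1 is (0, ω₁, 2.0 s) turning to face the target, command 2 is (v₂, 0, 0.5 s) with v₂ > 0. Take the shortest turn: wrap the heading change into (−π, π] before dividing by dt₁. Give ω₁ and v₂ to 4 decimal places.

heading to target = atan2(-3−-4, 0−-4.5) = 0.2187
Δθ = wrap(0.2187 − 2.6180) = -2.3993; ω₁ = Δθ/dt₁ = -1.1997
distance = √((0−-4.5)² + (-3−-4)²) = 4.6098; v₂ = distance/dt₂ = 9.2195

ω₁ = -1.1997, v₂ = 9.2195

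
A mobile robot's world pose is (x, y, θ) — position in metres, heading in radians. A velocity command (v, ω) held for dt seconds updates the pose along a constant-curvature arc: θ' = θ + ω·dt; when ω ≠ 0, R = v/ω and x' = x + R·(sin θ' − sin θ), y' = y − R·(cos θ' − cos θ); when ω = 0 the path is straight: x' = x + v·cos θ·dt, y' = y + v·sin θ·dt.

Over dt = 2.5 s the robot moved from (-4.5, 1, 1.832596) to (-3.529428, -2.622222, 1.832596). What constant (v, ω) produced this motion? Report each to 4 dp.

v = -1.5000, ω = 0.0000

Δθ = 1.832596 − 1.832596 = 0.000000
ω = Δθ/dt = 0.000000/2.5 = 0.0000
ω = 0 → v = (Δx·cos θ + Δy·sin θ)/dt = -1.5000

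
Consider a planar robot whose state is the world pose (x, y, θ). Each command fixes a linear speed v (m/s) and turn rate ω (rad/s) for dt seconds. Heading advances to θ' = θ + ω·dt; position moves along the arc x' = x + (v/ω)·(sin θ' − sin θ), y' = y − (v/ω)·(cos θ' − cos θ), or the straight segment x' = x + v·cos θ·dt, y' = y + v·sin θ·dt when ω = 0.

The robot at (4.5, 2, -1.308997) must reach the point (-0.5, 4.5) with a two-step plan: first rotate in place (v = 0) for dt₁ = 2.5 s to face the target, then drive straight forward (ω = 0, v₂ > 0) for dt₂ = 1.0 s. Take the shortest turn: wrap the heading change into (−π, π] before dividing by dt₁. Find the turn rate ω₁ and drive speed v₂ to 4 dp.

heading to target = atan2(4.5−2, -0.5−4.5) = 2.6779
Δθ = wrap(2.6779 − -1.3090) = -2.2962; ω₁ = Δθ/dt₁ = -0.9185
distance = √((-0.5−4.5)² + (4.5−2)²) = 5.5902; v₂ = distance/dt₂ = 5.5902

ω₁ = -0.9185, v₂ = 5.5902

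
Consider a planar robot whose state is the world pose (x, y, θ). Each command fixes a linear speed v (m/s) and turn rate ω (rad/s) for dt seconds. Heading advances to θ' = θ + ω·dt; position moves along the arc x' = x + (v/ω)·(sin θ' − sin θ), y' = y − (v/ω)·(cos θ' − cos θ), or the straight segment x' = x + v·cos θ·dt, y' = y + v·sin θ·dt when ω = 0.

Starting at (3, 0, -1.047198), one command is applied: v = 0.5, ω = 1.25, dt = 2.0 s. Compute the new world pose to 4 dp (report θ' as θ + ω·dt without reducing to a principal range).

(3.7436, 0.1529, 1.4528)

θ' = -1.0472 + 1.25·2.0 = 1.4528
R = v/ω = 0.5/1.25 = 0.4000
x' = 3 + 0.4000·(sin 1.4528 − sin -1.0472) = 3.7436
y' = 0 − 0.4000·(cos 1.4528 − cos -1.0472) = 0.1529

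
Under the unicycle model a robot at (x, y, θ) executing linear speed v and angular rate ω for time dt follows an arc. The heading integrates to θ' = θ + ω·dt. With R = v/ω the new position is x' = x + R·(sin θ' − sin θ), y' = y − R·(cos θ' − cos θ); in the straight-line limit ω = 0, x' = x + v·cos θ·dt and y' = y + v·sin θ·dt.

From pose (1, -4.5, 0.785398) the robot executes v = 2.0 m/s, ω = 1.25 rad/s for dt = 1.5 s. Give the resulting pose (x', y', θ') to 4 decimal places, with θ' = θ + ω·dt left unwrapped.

θ' = 0.7854 + 1.25·1.5 = 2.6604
R = v/ω = 2.0/1.25 = 1.6000
x' = 1 + 1.6000·(sin 2.6604 − sin 0.7854) = 0.6092
y' = -4.5 − 1.6000·(cos 2.6604 − cos 0.7854) = -1.9503

(0.6092, -1.9503, 2.6604)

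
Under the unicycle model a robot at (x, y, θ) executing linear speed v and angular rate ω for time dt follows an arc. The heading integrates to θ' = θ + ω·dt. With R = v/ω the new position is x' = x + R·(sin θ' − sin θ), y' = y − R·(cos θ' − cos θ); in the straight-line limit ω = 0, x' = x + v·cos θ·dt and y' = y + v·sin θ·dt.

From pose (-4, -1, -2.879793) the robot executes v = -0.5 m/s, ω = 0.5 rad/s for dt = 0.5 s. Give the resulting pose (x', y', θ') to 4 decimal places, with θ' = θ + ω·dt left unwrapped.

(-3.7691, -0.9059, -2.6298)

θ' = -2.8798 + 0.5·0.5 = -2.6298
R = v/ω = -0.5/0.5 = -1.0000
x' = -4 + -1.0000·(sin -2.6298 − sin -2.8798) = -3.7691
y' = -1 − -1.0000·(cos -2.6298 − cos -2.8798) = -0.9059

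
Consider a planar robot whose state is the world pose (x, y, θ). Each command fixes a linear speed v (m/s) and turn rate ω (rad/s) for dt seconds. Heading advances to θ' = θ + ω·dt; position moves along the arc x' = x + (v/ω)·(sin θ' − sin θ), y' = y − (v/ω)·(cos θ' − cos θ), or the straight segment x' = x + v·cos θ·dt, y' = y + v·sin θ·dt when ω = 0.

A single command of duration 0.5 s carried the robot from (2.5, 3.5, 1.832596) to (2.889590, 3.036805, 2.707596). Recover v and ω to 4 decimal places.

Δθ = 2.707596 − 1.832596 = 0.875000
ω = Δθ/dt = 0.875000/0.5 = 1.7500
R = −Δy/(cos θ' − cos θ) = -0.7143
v = R·ω = -0.7143·1.7500 = -1.2500

v = -1.2500, ω = 1.7500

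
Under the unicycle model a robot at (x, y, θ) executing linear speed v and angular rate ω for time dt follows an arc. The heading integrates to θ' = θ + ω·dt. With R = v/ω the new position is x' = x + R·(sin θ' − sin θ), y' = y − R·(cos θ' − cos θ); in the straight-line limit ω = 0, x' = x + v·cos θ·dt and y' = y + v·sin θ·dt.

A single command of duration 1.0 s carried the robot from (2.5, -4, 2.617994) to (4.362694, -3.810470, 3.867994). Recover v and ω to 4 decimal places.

v = -2.0000, ω = 1.2500

Δθ = 3.867994 − 2.617994 = 1.250000
ω = Δθ/dt = 1.250000/1.0 = 1.2500
R = Δx/(sin θ' − sin θ) = -1.6000
v = R·ω = -1.6000·1.2500 = -2.0000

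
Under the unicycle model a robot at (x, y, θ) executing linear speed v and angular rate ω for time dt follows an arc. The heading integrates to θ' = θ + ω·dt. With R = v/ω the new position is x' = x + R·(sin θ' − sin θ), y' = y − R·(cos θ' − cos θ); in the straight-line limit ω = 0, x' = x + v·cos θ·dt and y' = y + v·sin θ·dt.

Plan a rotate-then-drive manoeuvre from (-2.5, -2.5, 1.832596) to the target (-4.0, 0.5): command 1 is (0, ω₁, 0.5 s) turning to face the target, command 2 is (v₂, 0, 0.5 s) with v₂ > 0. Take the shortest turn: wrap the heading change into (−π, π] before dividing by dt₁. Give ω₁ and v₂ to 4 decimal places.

ω₁ = 0.4037, v₂ = 6.7082

heading to target = atan2(0.5−-2.5, -4−-2.5) = 2.0344
Δθ = wrap(2.0344 − 1.8326) = 0.2018; ω₁ = Δθ/dt₁ = 0.4037
distance = √((-4−-2.5)² + (0.5−-2.5)²) = 3.3541; v₂ = distance/dt₂ = 6.7082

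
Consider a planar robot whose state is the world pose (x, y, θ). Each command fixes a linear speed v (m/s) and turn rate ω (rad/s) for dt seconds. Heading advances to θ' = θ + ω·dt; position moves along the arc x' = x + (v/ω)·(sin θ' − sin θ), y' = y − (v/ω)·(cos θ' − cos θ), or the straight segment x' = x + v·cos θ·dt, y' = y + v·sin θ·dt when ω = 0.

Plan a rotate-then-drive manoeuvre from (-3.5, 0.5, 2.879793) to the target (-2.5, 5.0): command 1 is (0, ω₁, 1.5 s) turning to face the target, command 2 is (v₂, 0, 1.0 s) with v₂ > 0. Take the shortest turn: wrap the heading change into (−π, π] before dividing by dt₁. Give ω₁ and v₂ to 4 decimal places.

ω₁ = -1.0184, v₂ = 4.6098

heading to target = atan2(5−0.5, -2.5−-3.5) = 1.3521
Δθ = wrap(1.3521 − 2.8798) = -1.5277; ω₁ = Δθ/dt₁ = -1.0184
distance = √((-2.5−-3.5)² + (5−0.5)²) = 4.6098; v₂ = distance/dt₂ = 4.6098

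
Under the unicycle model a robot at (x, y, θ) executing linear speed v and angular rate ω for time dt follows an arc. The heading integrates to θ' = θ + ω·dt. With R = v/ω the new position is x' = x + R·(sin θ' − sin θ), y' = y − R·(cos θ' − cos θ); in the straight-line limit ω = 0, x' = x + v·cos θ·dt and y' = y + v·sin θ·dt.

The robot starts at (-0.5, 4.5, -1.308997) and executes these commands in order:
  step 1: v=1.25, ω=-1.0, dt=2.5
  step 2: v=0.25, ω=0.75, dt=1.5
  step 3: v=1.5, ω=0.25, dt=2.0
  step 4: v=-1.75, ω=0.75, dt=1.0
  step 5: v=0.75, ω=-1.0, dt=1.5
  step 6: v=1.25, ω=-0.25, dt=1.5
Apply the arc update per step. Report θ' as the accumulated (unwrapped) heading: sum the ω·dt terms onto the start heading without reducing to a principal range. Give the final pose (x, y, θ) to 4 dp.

(-7.1395, 2.0895, -3.3090)

step 1: θ'=-3.8090 (R=-1.2500) → pose (-2.4811, 3.1947, -3.8090)
step 2: θ'=-2.6840 (R=0.3333) → pose (-2.8347, 3.2319, -2.6840)
step 3: θ'=-2.1840 (R=6.0000) → pose (-5.0908, 1.3021, -2.1840)
step 4: θ'=-1.4340 (R=-2.3333) → pose (-4.6875, 2.9631, -1.4340)
step 5: θ'=-2.9340 (R=-0.7500) → pose (-5.2759, 2.1270, -2.9340)
step 6: θ'=-3.3090 (R=-5.0000) → pose (-7.1395, 2.0895, -3.3090)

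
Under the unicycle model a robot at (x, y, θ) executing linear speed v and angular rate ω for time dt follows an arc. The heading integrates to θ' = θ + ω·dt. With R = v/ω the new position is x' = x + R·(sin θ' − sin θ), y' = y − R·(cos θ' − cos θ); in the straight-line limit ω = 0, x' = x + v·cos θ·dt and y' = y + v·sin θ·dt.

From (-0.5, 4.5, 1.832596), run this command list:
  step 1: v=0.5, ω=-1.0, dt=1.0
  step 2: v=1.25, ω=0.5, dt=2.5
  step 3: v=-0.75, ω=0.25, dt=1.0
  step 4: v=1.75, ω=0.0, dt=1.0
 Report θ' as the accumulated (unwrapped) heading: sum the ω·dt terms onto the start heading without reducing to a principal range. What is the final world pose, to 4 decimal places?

step 1: θ'=0.8326 (R=-0.5000) → pose (-0.3869, 4.9659, 0.8326)
step 2: θ'=2.0826 (R=2.5000) → pose (-0.0564, 7.8727, 2.0826)
step 3: θ'=2.3326 (R=-3.0000) → pose (0.3884, 7.2712, 2.3326)
step 4: θ'=2.3326 (straight) → pose (-0.8195, 8.5375, 2.3326)

(-0.8195, 8.5375, 2.3326)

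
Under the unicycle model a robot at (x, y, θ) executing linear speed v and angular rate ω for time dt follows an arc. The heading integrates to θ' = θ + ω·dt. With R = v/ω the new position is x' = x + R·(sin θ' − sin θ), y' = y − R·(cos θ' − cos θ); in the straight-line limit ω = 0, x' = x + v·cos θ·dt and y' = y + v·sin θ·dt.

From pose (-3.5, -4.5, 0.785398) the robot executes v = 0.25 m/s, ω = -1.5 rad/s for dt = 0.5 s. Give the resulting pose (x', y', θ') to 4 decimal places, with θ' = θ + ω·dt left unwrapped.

(-3.3880, -4.4513, 0.0354)

θ' = 0.7854 + -1.5·0.5 = 0.0354
R = v/ω = 0.25/-1.5 = -0.1667
x' = -3.5 + -0.1667·(sin 0.0354 − sin 0.7854) = -3.3880
y' = -4.5 − -0.1667·(cos 0.0354 − cos 0.7854) = -4.4513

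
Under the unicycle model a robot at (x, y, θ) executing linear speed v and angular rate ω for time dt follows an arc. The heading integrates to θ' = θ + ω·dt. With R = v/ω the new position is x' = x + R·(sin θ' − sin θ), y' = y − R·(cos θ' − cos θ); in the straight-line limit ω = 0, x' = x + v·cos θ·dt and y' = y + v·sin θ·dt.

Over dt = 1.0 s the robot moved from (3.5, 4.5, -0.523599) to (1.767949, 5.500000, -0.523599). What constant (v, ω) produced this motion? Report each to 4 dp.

v = -2.0000, ω = 0.0000

Δθ = -0.523599 − -0.523599 = 0.000000
ω = Δθ/dt = 0.000000/1.0 = 0.0000
ω = 0 → v = (Δx·cos θ + Δy·sin θ)/dt = -2.0000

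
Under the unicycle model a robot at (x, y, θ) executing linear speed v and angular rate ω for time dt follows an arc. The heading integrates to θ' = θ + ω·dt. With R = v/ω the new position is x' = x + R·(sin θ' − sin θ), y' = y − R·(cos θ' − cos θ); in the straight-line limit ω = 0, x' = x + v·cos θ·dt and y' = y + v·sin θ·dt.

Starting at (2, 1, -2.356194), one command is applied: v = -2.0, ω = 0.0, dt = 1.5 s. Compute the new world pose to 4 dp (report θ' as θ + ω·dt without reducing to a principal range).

θ' = -2.3562 + 0.0·1.5 = -2.3562
ω = 0 → straight: x' = 2 + -2.0·cos(-2.3562)·1.5 = 4.1213
y' = 1 + -2.0·sin(-2.3562)·1.5 = 3.1213

(4.1213, 3.1213, -2.3562)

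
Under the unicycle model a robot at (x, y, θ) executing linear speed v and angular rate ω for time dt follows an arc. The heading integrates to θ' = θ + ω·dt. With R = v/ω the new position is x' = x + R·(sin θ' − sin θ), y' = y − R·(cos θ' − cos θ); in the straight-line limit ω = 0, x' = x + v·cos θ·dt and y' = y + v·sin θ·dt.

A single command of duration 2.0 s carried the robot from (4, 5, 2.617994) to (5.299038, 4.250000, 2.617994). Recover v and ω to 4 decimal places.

Δθ = 2.617994 − 2.617994 = 0.000000
ω = Δθ/dt = 0.000000/2.0 = 0.0000
ω = 0 → v = (Δx·cos θ + Δy·sin θ)/dt = -0.7500

v = -0.7500, ω = 0.0000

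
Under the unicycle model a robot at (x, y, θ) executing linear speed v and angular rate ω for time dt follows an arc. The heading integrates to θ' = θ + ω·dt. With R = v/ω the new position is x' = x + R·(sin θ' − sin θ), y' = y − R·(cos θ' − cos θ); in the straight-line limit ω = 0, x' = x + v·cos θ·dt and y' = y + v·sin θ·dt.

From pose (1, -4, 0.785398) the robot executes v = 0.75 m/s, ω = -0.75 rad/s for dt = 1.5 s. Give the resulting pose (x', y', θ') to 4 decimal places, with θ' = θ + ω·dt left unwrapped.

θ' = 0.7854 + -0.75·1.5 = -0.3396
R = v/ω = 0.75/-0.75 = -1.0000
x' = 1 + -1.0000·(sin -0.3396 − sin 0.7854) = 2.0402
y' = -4 − -1.0000·(cos -0.3396 − cos 0.7854) = -3.7642

(2.0402, -3.7642, -0.3396)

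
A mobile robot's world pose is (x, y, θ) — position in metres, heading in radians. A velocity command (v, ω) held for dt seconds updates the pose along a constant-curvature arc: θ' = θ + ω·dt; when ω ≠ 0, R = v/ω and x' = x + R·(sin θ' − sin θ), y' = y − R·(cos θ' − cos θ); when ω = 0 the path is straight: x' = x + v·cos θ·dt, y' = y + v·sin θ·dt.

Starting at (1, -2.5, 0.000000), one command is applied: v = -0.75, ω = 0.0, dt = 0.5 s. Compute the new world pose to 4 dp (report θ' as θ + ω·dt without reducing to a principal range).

θ' = 0.0000 + 0.0·0.5 = 0.0000
ω = 0 → straight: x' = 1 + -0.75·cos(0.0000)·0.5 = 0.6250
y' = -2.5 + -0.75·sin(0.0000)·0.5 = -2.5000

(0.6250, -2.5000, 0.0000)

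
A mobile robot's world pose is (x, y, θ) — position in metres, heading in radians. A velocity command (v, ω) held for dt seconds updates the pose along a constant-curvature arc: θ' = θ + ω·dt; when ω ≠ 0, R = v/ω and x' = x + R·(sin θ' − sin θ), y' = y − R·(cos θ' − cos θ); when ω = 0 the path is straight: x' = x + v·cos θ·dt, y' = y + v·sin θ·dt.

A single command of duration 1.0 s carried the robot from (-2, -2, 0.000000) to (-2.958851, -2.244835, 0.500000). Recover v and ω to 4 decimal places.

v = -1.0000, ω = 0.5000

Δθ = 0.500000 − 0.000000 = 0.500000
ω = Δθ/dt = 0.500000/1.0 = 0.5000
R = Δx/(sin θ' − sin θ) = -2.0000
v = R·ω = -2.0000·0.5000 = -1.0000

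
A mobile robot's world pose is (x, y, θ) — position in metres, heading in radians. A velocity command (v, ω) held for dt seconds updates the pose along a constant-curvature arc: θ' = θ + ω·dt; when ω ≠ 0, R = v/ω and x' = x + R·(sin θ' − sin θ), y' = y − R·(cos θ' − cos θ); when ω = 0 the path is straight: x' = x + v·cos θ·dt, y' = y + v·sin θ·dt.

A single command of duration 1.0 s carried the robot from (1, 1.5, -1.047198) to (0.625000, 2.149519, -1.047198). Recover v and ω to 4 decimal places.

Δθ = -1.047198 − -1.047198 = 0.000000
ω = Δθ/dt = 0.000000/1.0 = 0.0000
ω = 0 → v = (Δx·cos θ + Δy·sin θ)/dt = -0.7500

v = -0.7500, ω = 0.0000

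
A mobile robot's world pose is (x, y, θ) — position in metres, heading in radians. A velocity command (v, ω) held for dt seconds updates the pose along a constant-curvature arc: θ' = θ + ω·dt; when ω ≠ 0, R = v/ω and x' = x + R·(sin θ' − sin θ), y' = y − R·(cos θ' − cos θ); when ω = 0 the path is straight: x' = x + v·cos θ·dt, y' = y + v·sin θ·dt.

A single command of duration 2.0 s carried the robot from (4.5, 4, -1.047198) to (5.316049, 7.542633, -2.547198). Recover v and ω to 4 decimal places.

Δθ = -2.547198 − -1.047198 = -1.500000
ω = Δθ/dt = -1.500000/2.0 = -0.7500
R = −Δy/(cos θ' − cos θ) = 2.6667
v = R·ω = 2.6667·-0.7500 = -2.0000

v = -2.0000, ω = -0.7500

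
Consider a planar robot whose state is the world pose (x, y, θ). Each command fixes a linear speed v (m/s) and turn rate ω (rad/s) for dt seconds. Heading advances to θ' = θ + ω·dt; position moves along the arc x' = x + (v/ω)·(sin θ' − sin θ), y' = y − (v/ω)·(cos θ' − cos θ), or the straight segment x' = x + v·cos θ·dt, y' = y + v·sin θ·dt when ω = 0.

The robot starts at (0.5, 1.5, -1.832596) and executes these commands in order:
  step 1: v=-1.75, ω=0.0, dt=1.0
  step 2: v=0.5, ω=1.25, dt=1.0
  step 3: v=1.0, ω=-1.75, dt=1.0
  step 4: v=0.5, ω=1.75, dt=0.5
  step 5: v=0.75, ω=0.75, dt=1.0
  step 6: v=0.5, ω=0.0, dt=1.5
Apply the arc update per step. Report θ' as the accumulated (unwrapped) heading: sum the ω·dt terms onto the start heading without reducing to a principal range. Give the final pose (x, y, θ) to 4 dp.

(2.0547, 0.5173, -0.7076)

step 1: θ'=-1.8326 (straight) → pose (0.9529, 3.1904, -1.8326)
step 2: θ'=-0.5826 (R=0.4000) → pose (1.1192, 2.7528, -0.5826)
step 3: θ'=-2.3326 (R=-0.5714) → pose (1.2183, 1.8812, -2.3326)
step 4: θ'=-1.4576 (R=0.2857) → pose (1.1412, 1.6518, -1.4576)
step 5: θ'=-0.7076 (R=1.0000) → pose (1.4848, 1.0048, -0.7076)
step 6: θ'=-0.7076 (straight) → pose (2.0547, 0.5173, -0.7076)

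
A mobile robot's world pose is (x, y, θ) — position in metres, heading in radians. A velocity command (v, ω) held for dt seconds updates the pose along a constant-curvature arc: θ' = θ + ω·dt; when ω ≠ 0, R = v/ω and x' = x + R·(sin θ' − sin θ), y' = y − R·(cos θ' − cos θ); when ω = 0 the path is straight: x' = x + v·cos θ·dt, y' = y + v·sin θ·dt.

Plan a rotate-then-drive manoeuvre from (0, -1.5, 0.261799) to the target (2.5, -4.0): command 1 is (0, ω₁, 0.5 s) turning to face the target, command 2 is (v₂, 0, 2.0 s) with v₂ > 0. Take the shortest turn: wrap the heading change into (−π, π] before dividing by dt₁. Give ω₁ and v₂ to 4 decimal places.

heading to target = atan2(-4−-1.5, 2.5−0) = -0.7854
Δθ = wrap(-0.7854 − 0.2618) = -1.0472; ω₁ = Δθ/dt₁ = -2.0944
distance = √((2.5−0)² + (-4−-1.5)²) = 3.5355; v₂ = distance/dt₂ = 1.7678

ω₁ = -2.0944, v₂ = 1.7678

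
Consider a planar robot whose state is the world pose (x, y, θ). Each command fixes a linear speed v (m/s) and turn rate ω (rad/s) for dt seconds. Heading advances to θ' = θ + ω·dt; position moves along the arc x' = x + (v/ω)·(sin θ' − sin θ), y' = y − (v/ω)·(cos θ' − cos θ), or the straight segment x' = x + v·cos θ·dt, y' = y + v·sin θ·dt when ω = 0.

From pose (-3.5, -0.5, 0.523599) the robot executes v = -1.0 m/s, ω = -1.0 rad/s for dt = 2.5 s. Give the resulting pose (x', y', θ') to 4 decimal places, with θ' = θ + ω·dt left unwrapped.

θ' = 0.5236 + -1.0·2.5 = -1.9764
R = v/ω = -1.0/-1.0 = 1.0000
x' = -3.5 + 1.0000·(sin -1.9764 − sin 0.5236) = -4.9189
y' = -0.5 − 1.0000·(cos -1.9764 − cos 0.5236) = 0.7606

(-4.9189, 0.7606, -1.9764)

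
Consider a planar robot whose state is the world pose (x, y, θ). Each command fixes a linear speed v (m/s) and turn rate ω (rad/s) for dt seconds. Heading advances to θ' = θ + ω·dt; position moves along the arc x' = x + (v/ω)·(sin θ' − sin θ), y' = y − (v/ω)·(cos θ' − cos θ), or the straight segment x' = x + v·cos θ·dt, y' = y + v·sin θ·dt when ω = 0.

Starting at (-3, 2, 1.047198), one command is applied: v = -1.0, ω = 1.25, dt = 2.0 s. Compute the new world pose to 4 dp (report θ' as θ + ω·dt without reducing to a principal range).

θ' = 1.0472 + 1.25·2.0 = 3.5472
R = v/ω = -1.0/1.25 = -0.8000
x' = -3 + -0.8000·(sin 3.5472 − sin 1.0472) = -1.9915
y' = 2 − -0.8000·(cos 3.5472 − cos 1.0472) = 0.8649

(-1.9915, 0.8649, 3.5472)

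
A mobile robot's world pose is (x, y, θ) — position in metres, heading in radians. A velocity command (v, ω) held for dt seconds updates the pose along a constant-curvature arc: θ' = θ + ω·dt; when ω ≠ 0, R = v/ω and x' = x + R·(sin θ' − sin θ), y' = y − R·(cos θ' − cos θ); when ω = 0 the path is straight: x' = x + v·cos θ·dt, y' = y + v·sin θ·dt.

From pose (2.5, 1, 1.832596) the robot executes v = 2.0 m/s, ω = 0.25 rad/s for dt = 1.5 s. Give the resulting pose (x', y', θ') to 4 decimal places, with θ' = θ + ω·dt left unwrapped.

θ' = 1.8326 + 0.25·1.5 = 2.2076
R = v/ω = 2.0/0.25 = 8.0000
x' = 2.5 + 8.0000·(sin 2.2076 − sin 1.8326) = 1.2046
y' = 1 − 8.0000·(cos 2.2076 − cos 1.8326) = 3.6864

(1.2046, 3.6864, 2.2076)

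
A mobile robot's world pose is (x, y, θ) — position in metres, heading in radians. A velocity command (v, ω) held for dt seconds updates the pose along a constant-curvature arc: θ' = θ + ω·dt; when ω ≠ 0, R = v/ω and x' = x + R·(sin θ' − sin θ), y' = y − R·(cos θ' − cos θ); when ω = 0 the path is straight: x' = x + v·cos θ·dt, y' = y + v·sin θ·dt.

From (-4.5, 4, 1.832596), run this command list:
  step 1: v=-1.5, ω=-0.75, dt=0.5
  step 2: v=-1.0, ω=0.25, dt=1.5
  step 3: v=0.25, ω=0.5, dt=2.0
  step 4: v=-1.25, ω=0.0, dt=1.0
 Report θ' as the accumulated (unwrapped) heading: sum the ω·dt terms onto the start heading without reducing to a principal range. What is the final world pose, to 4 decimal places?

(-3.4741, 1.7361, 2.8326)

step 1: θ'=1.4576 (R=2.0000) → pose (-4.4447, 3.2564, 1.4576)
step 2: θ'=1.8326 (R=-4.0000) → pose (-4.3340, 1.7693, 1.8326)
step 3: θ'=2.8326 (R=0.5000) → pose (-4.6649, 2.1162, 2.8326)
step 4: θ'=2.8326 (straight) → pose (-3.4741, 1.7361, 2.8326)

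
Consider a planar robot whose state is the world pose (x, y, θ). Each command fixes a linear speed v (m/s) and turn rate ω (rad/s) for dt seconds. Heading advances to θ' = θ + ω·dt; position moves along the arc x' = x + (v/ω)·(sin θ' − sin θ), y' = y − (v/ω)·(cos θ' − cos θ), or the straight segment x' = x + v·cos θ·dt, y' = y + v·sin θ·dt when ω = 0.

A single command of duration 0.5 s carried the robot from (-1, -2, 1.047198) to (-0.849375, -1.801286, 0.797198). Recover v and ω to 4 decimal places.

Δθ = 0.797198 − 1.047198 = -0.250000
ω = Δθ/dt = -0.250000/0.5 = -0.5000
R = −Δy/(cos θ' − cos θ) = -1.0000
v = R·ω = -1.0000·-0.5000 = 0.5000

v = 0.5000, ω = -0.5000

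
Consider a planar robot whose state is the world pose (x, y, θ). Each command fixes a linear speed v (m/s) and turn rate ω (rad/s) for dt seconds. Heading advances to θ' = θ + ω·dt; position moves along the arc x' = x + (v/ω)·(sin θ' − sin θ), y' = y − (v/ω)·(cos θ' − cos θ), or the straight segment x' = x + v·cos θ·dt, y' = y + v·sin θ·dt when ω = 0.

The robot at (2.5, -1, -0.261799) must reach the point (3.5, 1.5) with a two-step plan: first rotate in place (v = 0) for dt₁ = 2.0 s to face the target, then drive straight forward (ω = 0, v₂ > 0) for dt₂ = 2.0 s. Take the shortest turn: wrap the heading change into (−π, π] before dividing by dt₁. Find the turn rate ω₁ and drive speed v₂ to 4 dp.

heading to target = atan2(1.5−-1, 3.5−2.5) = 1.1903
Δθ = wrap(1.1903 − -0.2618) = 1.4521; ω₁ = Δθ/dt₁ = 0.7260
distance = √((3.5−2.5)² + (1.5−-1)²) = 2.6926; v₂ = distance/dt₂ = 1.3463

ω₁ = 0.7260, v₂ = 1.3463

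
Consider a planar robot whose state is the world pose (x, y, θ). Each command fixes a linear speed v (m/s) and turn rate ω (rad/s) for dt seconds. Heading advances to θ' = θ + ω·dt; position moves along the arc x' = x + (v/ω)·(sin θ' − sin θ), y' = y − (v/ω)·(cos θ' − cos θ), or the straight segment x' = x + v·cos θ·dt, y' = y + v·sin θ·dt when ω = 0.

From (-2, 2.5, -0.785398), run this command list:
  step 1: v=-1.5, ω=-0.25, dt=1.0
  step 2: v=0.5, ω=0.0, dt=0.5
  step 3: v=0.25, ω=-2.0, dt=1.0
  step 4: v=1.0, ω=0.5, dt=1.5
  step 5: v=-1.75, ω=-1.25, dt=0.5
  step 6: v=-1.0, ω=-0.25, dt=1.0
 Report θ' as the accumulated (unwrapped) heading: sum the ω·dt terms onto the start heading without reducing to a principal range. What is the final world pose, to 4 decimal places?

step 1: θ'=-1.0354 (R=6.0000) → pose (-2.9178, 3.6815, -1.0354)
step 2: θ'=-1.0354 (straight) → pose (-2.7902, 3.4665, -1.0354)
step 3: θ'=-3.0354 (R=-0.1250) → pose (-2.8845, 3.2785, -3.0354)
step 4: θ'=-2.2854 (R=2.0000) → pose (-4.1832, 2.6004, -2.2854)
step 5: θ'=-2.9104 (R=1.4000) → pose (-3.4465, 3.0457, -2.9104)
step 6: θ'=-3.1604 (R=4.0000) → pose (-2.4547, 3.1514, -3.1604)

(-2.4547, 3.1514, -3.1604)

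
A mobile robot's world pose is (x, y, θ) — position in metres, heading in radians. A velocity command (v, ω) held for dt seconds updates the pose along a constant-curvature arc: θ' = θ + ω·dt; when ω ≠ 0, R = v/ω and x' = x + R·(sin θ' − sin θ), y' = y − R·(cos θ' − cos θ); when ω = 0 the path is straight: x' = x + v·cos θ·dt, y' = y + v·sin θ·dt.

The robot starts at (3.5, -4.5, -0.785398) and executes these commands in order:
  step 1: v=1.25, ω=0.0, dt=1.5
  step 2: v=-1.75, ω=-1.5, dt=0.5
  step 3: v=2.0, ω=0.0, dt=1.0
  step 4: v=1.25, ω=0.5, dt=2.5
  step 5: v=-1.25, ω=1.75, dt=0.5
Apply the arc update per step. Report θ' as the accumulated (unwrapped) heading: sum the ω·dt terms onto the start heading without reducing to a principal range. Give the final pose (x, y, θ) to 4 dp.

step 1: θ'=-0.7854 (straight) → pose (4.8258, -5.8258, -0.7854)
step 2: θ'=-1.5354 (R=1.1667) → pose (4.4848, -5.0422, -1.5354)
step 3: θ'=-1.5354 (straight) → pose (4.5556, -7.0409, -1.5354)
step 4: θ'=-0.2854 (R=2.5000) → pose (6.3502, -9.3513, -0.2854)
step 5: θ'=0.5896 (R=-0.7143) → pose (5.7520, -9.4430, 0.5896)

(5.7520, -9.4430, 0.5896)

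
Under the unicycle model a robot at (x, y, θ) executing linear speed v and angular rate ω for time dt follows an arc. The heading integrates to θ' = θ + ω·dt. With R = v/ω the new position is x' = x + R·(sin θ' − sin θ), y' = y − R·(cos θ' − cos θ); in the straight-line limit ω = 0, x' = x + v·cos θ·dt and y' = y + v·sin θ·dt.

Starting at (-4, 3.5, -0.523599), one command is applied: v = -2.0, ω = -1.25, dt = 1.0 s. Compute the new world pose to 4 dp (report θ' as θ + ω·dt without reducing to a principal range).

(-4.7672, 5.2079, -1.7736)

θ' = -0.5236 + -1.25·1.0 = -1.7736
R = v/ω = -2.0/-1.25 = 1.6000
x' = -4 + 1.6000·(sin -1.7736 − sin -0.5236) = -4.7672
y' = 3.5 − 1.6000·(cos -1.7736 − cos -0.5236) = 5.2079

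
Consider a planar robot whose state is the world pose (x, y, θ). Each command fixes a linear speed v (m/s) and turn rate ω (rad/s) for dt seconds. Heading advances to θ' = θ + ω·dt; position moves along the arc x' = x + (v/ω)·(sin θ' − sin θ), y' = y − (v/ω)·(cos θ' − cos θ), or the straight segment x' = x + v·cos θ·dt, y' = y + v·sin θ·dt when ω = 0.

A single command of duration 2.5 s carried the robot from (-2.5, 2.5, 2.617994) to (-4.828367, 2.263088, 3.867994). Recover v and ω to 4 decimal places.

Δθ = 3.867994 − 2.617994 = 1.250000
ω = Δθ/dt = 1.250000/2.5 = 0.5000
R = Δx/(sin θ' − sin θ) = 2.0000
v = R·ω = 2.0000·0.5000 = 1.0000

v = 1.0000, ω = 0.5000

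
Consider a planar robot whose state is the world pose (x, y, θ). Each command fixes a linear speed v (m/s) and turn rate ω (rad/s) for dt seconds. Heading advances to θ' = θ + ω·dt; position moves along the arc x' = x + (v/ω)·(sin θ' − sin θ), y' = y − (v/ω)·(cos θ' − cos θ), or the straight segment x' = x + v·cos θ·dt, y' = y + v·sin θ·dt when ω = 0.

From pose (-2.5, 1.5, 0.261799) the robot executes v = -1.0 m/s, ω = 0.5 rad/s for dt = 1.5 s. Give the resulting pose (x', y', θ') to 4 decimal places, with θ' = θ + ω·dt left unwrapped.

θ' = 0.2618 + 0.5·1.5 = 1.0118
R = v/ω = -1.0/0.5 = -2.0000
x' = -2.5 + -2.0000·(sin 1.0118 − sin 0.2618) = -3.6779
y' = 1.5 − -2.0000·(cos 1.0118 − cos 0.2618) = 0.6288

(-3.6779, 0.6288, 1.0118)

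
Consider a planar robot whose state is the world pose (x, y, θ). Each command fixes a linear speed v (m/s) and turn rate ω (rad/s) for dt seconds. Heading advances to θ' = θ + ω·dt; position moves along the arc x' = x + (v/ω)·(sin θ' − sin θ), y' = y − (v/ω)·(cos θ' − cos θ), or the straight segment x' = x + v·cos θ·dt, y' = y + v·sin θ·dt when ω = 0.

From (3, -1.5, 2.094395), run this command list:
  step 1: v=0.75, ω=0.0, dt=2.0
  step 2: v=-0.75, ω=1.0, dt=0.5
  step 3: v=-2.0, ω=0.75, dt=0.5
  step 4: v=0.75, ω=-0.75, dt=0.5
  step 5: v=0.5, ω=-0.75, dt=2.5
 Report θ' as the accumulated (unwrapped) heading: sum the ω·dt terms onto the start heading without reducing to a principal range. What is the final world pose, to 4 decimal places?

(2.9985, 0.3856, 0.7194)

step 1: θ'=2.0944 (straight) → pose (2.2500, -0.2010, 2.0944)
step 2: θ'=2.5944 (R=-0.7500) → pose (2.5093, -0.4665, 2.5944)
step 3: θ'=2.9694 (R=-2.6667) → pose (3.4398, -0.8164, 2.9694)
step 4: θ'=2.5944 (R=-1.0000) → pose (3.0909, -0.6852, 2.5944)
step 5: θ'=0.7194 (R=-0.6667) → pose (2.9985, 0.3856, 0.7194)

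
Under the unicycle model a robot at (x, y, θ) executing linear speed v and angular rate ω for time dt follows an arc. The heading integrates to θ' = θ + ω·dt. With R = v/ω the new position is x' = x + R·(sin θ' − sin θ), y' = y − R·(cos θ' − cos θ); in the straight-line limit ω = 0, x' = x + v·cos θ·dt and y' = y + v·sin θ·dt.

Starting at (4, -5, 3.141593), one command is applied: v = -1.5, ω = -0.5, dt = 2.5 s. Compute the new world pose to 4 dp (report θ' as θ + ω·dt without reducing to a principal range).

(6.8470, -7.0540, 1.8916)

θ' = 3.1416 + -0.5·2.5 = 1.8916
R = v/ω = -1.5/-0.5 = 3.0000
x' = 4 + 3.0000·(sin 1.8916 − sin 3.1416) = 6.8470
y' = -5 − 3.0000·(cos 1.8916 − cos 3.1416) = -7.0540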